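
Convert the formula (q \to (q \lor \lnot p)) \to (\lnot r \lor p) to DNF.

\lnot r \lor p

(q \to (q \lor \lnot p)) \to (\lnot r \lor p)
= \lnot (q \to (q \lor \lnot p)) \lor \lnot r \lor p
= \lnot (\lnot q \lor q \lor \lnot p) \lor \lnot r \lor p
= (\lnot \lnot q \land \lnot q \land \lnot \lnot p) \lor \lnot r \lor p
= (q \land \lnot q \land \lnot \lnot p) \lor \lnot r \lor p
= (q \land \lnot q \land p) \lor \lnot r \lor p
= \lnot r \lor p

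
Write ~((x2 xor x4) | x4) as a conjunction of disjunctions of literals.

~((x2 xor x4) | x4)
⇔ ~(((x2 | x4) & ~(x2 & x4)) | x4)   (expand xor)
⇔ ~((x2 | x4) & ~(x2 & x4)) & ~x4   (De Morgan)
⇔ (~(x2 | x4) | ~~(x2 & x4)) & ~x4   (De Morgan)
⇔ ((~x2 & ~x4) | ~~(x2 & x4)) & ~x4   (De Morgan)
⇔ ((~x2 & ~x4) | (x2 & x4)) & ~x4   (double negation)
⇔ (~x2 | x2) & (~x2 | x4) & (~x4 | x2) & (~x4 | x4) & ~x4   (distribute | over &)
⇔ (~x2 | x4) & ~x4   (simplify)

(~x2 | x4) & ~x4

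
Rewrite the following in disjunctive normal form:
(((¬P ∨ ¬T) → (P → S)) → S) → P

(((¬P ∨ ¬T) → (P → S)) → S) → P
≡ ¬(((¬P ∨ ¬T) → (P → S)) → S) ∨ P   — eliminate →
≡ ¬(¬((¬P ∨ ¬T) → (P → S)) ∨ S) ∨ P   — eliminate →
≡ ¬(¬(¬(¬P ∨ ¬T) ∨ (P → S)) ∨ S) ∨ P   — eliminate →
≡ ¬(¬(¬(¬P ∨ ¬T) ∨ ¬P ∨ S) ∨ S) ∨ P   — eliminate →
≡ (¬¬(¬(¬P ∨ ¬T) ∨ ¬P ∨ S) ∧ ¬S) ∨ P   — De Morgan
≡ ((¬(¬P ∨ ¬T) ∨ ¬P ∨ S) ∧ ¬S) ∨ P   — double negation
≡ (((¬¬P ∧ ¬¬T) ∨ ¬P ∨ S) ∧ ¬S) ∨ P   — De Morgan
≡ (((P ∧ ¬¬T) ∨ ¬P ∨ S) ∧ ¬S) ∨ P   — double negation
≡ (((P ∧ T) ∨ ¬P ∨ S) ∧ ¬S) ∨ P   — double negation
≡ (P ∧ T ∧ ¬S) ∨ (¬P ∧ ¬S) ∨ (S ∧ ¬S) ∨ P   — distribute ∧ over ∨
≡ (¬P ∧ ¬S) ∨ P   — simplify

(¬P ∧ ¬S) ∨ P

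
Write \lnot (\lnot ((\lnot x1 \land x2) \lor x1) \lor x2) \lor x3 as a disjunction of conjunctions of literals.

\lnot (\lnot ((\lnot x1 \land x2) \lor x1) \lor x2) \lor x3
⇔ (\lnot \lnot ((\lnot x1 \land x2) \lor x1) \land \lnot x2) \lor x3   [De Morgan]
⇔ (((\lnot x1 \land x2) \lor x1) \land \lnot x2) \lor x3   [double negation]
⇔ (\lnot x1 \land x2 \land \lnot x2) \lor (x1 \land \lnot x2) \lor x3   [distribute \land over \lor]
⇔ (x1 \land \lnot x2) \lor x3   [simplify]

(x1 \land \lnot x2) \lor x3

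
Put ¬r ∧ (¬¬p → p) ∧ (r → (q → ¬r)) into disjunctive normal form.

¬r ∧ (¬¬p → p) ∧ (r → (q → ¬r))
⇔ ¬r ∧ (¬¬¬p ∨ p) ∧ (r → (q → ¬r))
⇔ ¬r ∧ (¬¬¬p ∨ p) ∧ (¬r ∨ (q → ¬r))
⇔ ¬r ∧ (¬¬¬p ∨ p) ∧ (¬r ∨ ¬q ∨ ¬r)
⇔ ¬r ∧ (¬p ∨ p) ∧ (¬r ∨ ¬q ∨ ¬r)
⇔ (¬r ∧ ¬p ∧ ¬r) ∨ (¬r ∧ ¬p ∧ ¬q) ∨ (¬r ∧ ¬p ∧ ¬r) ∨ (¬r ∧ p ∧ ¬r) ∨ (¬r ∧ p ∧ ¬q) ∨ (¬r ∧ p ∧ ¬r)
⇔ (¬r ∧ ¬p) ∨ (¬r ∧ p)

(¬r ∧ ¬p) ∨ (¬r ∧ p)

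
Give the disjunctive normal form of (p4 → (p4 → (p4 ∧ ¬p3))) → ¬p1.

(p4 ∧ p3) ∨ ¬p1

(p4 → (p4 → (p4 ∧ ¬p3))) → ¬p1
⇔ ¬(p4 → (p4 → (p4 ∧ ¬p3))) ∨ ¬p1   — eliminate →
⇔ ¬(¬p4 ∨ (p4 → (p4 ∧ ¬p3))) ∨ ¬p1   — eliminate →
⇔ ¬(¬p4 ∨ ¬p4 ∨ (p4 ∧ ¬p3)) ∨ ¬p1   — eliminate →
⇔ (¬¬p4 ∧ ¬¬p4 ∧ ¬(p4 ∧ ¬p3)) ∨ ¬p1   — De Morgan
⇔ (p4 ∧ ¬¬p4 ∧ ¬(p4 ∧ ¬p3)) ∨ ¬p1   — double negation
⇔ (p4 ∧ p4 ∧ ¬(p4 ∧ ¬p3)) ∨ ¬p1   — double negation
⇔ (p4 ∧ p4 ∧ (¬p4 ∨ ¬¬p3)) ∨ ¬p1   — De Morgan
⇔ (p4 ∧ p4 ∧ (¬p4 ∨ p3)) ∨ ¬p1   — double negation
⇔ (p4 ∧ p4 ∧ ¬p4) ∨ (p4 ∧ p4 ∧ p3) ∨ ¬p1   — distribute ∧ over ∨
⇔ (p4 ∧ p3) ∨ ¬p1   — simplify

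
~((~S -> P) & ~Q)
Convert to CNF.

(~S | Q) & (~P | Q)

~((~S -> P) & ~Q)
= ~((~~S | P) & ~Q)   [eliminate ->]
= ~(~~S | P) | ~~Q   [De Morgan]
= (~~~S & ~P) | ~~Q   [De Morgan]
= (~S & ~P) | ~~Q   [double negation]
= (~S & ~P) | Q   [double negation]
= (~S | Q) & (~P | Q)   [distribute | over &]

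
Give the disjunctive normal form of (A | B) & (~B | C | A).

A | (B & C)

(A | B) & (~B | C | A)
= (A & ~B) | (A & C) | (A & A) | (B & ~B) | (B & C) | (B & A)   (distribute & over |)
= A | (B & C)   (simplify)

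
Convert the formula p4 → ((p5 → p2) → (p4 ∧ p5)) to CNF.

¬p4 ∨ p5

p4 → ((p5 → p2) → (p4 ∧ p5))
⇔ ¬p4 ∨ ((p5 → p2) → (p4 ∧ p5))   — eliminate →
⇔ ¬p4 ∨ ¬(p5 → p2) ∨ (p4 ∧ p5)   — eliminate →
⇔ ¬p4 ∨ ¬(¬p5 ∨ p2) ∨ (p4 ∧ p5)   — eliminate →
⇔ ¬p4 ∨ (¬¬p5 ∧ ¬p2) ∨ (p4 ∧ p5)   — De Morgan
⇔ ¬p4 ∨ (p5 ∧ ¬p2) ∨ (p4 ∧ p5)   — double negation
⇔ (¬p4 ∨ p5 ∨ p4) ∧ (¬p4 ∨ p5 ∨ p5) ∧ (¬p4 ∨ ¬p2 ∨ p4) ∧ (¬p4 ∨ ¬p2 ∨ p5)   — distribute ∨ over ∧
⇔ ¬p4 ∨ p5   — simplify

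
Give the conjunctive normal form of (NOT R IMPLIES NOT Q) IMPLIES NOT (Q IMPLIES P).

(NOT R IMPLIES NOT Q) IMPLIES NOT (Q IMPLIES P)
= NOT (NOT R IMPLIES NOT Q) OR NOT (Q IMPLIES P)   [eliminate IMPLIES]
= NOT (NOT NOT R OR NOT Q) OR NOT (Q IMPLIES P)   [eliminate IMPLIES]
= NOT (NOT NOT R OR NOT Q) OR NOT (NOT Q OR P)   [eliminate IMPLIES]
= (NOT NOT NOT R AND NOT NOT Q) OR NOT (NOT Q OR P)   [De Morgan]
= (NOT R AND NOT NOT Q) OR NOT (NOT Q OR P)   [double negation]
= (NOT R AND Q) OR NOT (NOT Q OR P)   [double negation]
= (NOT R AND Q) OR (NOT NOT Q AND NOT P)   [De Morgan]
= (NOT R AND Q) OR (Q AND NOT P)   [double negation]
= (NOT R OR Q) AND (NOT R OR NOT P) AND (Q OR Q) AND (Q OR NOT P)   [distribute OR over AND]
= (NOT R OR NOT P) AND Q   [simplify]

(NOT R OR NOT P) AND Q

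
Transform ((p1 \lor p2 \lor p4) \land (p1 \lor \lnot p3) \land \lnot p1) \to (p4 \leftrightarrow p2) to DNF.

((p1 \lor p2 \lor p4) \land (p1 \lor \lnot p3) \land \lnot p1) \to (p4 \leftrightarrow p2)
⇔ \lnot ((p1 \lor p2 \lor p4) \land (p1 \lor \lnot p3) \land \lnot p1) \lor (p4 \leftrightarrow p2)   — eliminate \to
⇔ \lnot ((p1 \lor p2 \lor p4) \land (p1 \lor \lnot p3) \land \lnot p1) \lor ((p4 \to p2) \land (p2 \to p4))   — eliminate \leftrightarrow
⇔ \lnot ((p1 \lor p2 \lor p4) \land (p1 \lor \lnot p3) \land \lnot p1) \lor ((\lnot p4 \lor p2) \land (p2 \to p4))   — eliminate \to
⇔ \lnot ((p1 \lor p2 \lor p4) \land (p1 \lor \lnot p3) \land \lnot p1) \lor ((\lnot p4 \lor p2) \land (\lnot p2 \lor p4))   — eliminate \to
⇔ \lnot (p1 \lor p2 \lor p4) \lor \lnot (p1 \lor \lnot p3) \lor \lnot \lnot p1 \lor ((\lnot p4 \lor p2) \land (\lnot p2 \lor p4))   — De Morgan
⇔ (\lnot p1 \land \lnot p2 \land \lnot p4) \lor \lnot (p1 \lor \lnot p3) \lor \lnot \lnot p1 \lor ((\lnot p4 \lor p2) \land (\lnot p2 \lor p4))   — De Morgan
⇔ (\lnot p1 \land \lnot p2 \land \lnot p4) \lor (\lnot p1 \land \lnot \lnot p3) \lor \lnot \lnot p1 \lor ((\lnot p4 \lor p2) \land (\lnot p2 \lor p4))   — De Morgan
⇔ (\lnot p1 \land \lnot p2 \land \lnot p4) \lor (\lnot p1 \land p3) \lor \lnot \lnot p1 \lor ((\lnot p4 \lor p2) \land (\lnot p2 \lor p4))   — double negation
⇔ (\lnot p1 \land \lnot p2 \land \lnot p4) \lor (\lnot p1 \land p3) \lor p1 \lor ((\lnot p4 \lor p2) \land (\lnot p2 \lor p4))   — double negation
⇔ (\lnot p1 \land \lnot p2 \land \lnot p4) \lor (\lnot p1 \land p3) \lor p1 \lor (\lnot p4 \land \lnot p2) \lor (\lnot p4 \land p4) \lor (p2 \land \lnot p2) \lor (p2 \land p4)   — distribute \land over \lor
⇔ (\lnot p1 \land p3) \lor p1 \lor (\lnot p4 \land \lnot p2) \lor (p2 \land p4)   — simplify

(\lnot p1 \land p3) \lor p1 \lor (\lnot p4 \land \lnot p2) \lor (p2 \land p4)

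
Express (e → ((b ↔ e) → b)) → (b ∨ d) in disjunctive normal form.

b ∨ d

(e → ((b ↔ e) → b)) → (b ∨ d)
= ¬(e → ((b ↔ e) → b)) ∨ b ∨ d   [eliminate →]
= ¬(¬e ∨ ((b ↔ e) → b)) ∨ b ∨ d   [eliminate →]
= ¬(¬e ∨ ¬(b ↔ e) ∨ b) ∨ b ∨ d   [eliminate →]
= ¬(¬e ∨ ¬((b → e) ∧ (e → b)) ∨ b) ∨ b ∨ d   [eliminate ↔]
= ¬(¬e ∨ ¬((¬b ∨ e) ∧ (e → b)) ∨ b) ∨ b ∨ d   [eliminate →]
= ¬(¬e ∨ ¬((¬b ∨ e) ∧ (¬e ∨ b)) ∨ b) ∨ b ∨ d   [eliminate →]
= (¬¬e ∧ ¬¬((¬b ∨ e) ∧ (¬e ∨ b)) ∧ ¬b) ∨ b ∨ d   [De Morgan]
= (e ∧ ¬¬((¬b ∨ e) ∧ (¬e ∨ b)) ∧ ¬b) ∨ b ∨ d   [double negation]
= (e ∧ (¬b ∨ e) ∧ (¬e ∨ b) ∧ ¬b) ∨ b ∨ d   [double negation]
= (e ∧ ¬b ∧ ¬e ∧ ¬b) ∨ (e ∧ ¬b ∧ b ∧ ¬b) ∨ (e ∧ e ∧ ¬e ∧ ¬b) ∨ (e ∧ e ∧ b ∧ ¬b) ∨ b ∨ d   [distribute ∧ over ∨]
= b ∨ d   [simplify]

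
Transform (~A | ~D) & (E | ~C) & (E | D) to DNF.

(~A | ~D) & (E | ~C) & (E | D)
≡ (~A & E & E) | (~A & E & D) | (~A & ~C & E) | (~A & ~C & D) | (~D & E & E) | (~D & E & D) | (~D & ~C & E) | (~D & ~C & D)   [distribute & over |]
≡ (~A & E) | (~A & ~C & D) | (~D & E)   [simplify]

(~A & E) | (~A & ~C & D) | (~D & E)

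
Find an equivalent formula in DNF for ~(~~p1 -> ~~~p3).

p1 & p3

~(~~p1 -> ~~~p3)
= ~(~~~p1 | ~~~p3)   — eliminate ->
= ~~~~p1 & ~~~~p3   — De Morgan
= ~~p1 & ~~~~p3   — double negation
= p1 & ~~~~p3   — double negation
= p1 & ~~p3   — double negation
= p1 & p3   — double negation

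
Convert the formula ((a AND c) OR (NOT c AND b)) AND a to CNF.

(c OR b) AND a

((a AND c) OR (NOT c AND b)) AND a
⇔ (a OR NOT c) AND (a OR b) AND (c OR NOT c) AND (c OR b) AND a   (distribute OR over AND)
⇔ (c OR b) AND a   (simplify)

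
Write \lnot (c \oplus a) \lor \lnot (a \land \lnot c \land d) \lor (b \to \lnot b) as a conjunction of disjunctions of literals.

\lnot a \lor c \lor \lnot d \lor \lnot b

\lnot (c \oplus a) \lor \lnot (a \land \lnot c \land d) \lor (b \to \lnot b)
⇔ \lnot ((c \lor a) \land \lnot (c \land a)) \lor \lnot (a \land \lnot c \land d) \lor (b \to \lnot b)   (expand \oplus)
⇔ \lnot ((c \lor a) \land \lnot (c \land a)) \lor \lnot (a \land \lnot c \land d) \lor \lnot b \lor \lnot b   (eliminate \to)
⇔ \lnot (c \lor a) \lor \lnot \lnot (c \land a) \lor \lnot (a \land \lnot c \land d) \lor \lnot b \lor \lnot b   (De Morgan)
⇔ (\lnot c \land \lnot a) \lor \lnot \lnot (c \land a) \lor \lnot (a \land \lnot c \land d) \lor \lnot b \lor \lnot b   (De Morgan)
⇔ (\lnot c \land \lnot a) \lor (c \land a) \lor \lnot (a \land \lnot c \land d) \lor \lnot b \lor \lnot b   (double negation)
⇔ (\lnot c \land \lnot a) \lor (c \land a) \lor \lnot a \lor \lnot \lnot c \lor \lnot d \lor \lnot b \lor \lnot b   (De Morgan)
⇔ (\lnot c \land \lnot a) \lor (c \land a) \lor \lnot a \lor c \lor \lnot d \lor \lnot b \lor \lnot b   (double negation)
⇔ (\lnot c \lor c \lor \lnot a \lor c \lor \lnot d \lor \lnot b \lor \lnot b) \land (\lnot c \lor a \lor \lnot a \lor c \lor \lnot d \lor \lnot b \lor \lnot b) \land (\lnot a \lor c \lor \lnot a \lor c \lor \lnot d \lor \lnot b \lor \lnot b) \land (\lnot a \lor a \lor \lnot a \lor c \lor \lnot d \lor \lnot b \lor \lnot b)   (distribute \lor over \land)
⇔ \lnot a \lor c \lor \lnot d \lor \lnot b   (simplify)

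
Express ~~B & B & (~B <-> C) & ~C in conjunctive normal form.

B & ~C

~~B & B & (~B <-> C) & ~C
≡ ~~B & B & (~B -> C) & (C -> ~B) & ~C
≡ ~~B & B & (~~B | C) & (C -> ~B) & ~C
≡ ~~B & B & (~~B | C) & (~C | ~B) & ~C
≡ B & B & (~~B | C) & (~C | ~B) & ~C
≡ B & B & (B | C) & (~C | ~B) & ~C
≡ B & ~C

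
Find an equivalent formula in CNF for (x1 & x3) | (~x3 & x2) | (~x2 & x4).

(x1 & x3) | (~x3 & x2) | (~x2 & x4)
≡ (x1 | ~x3 | ~x2) & (x1 | ~x3 | x4) & (x1 | x2 | ~x2) & (x1 | x2 | x4) & (x3 | ~x3 | ~x2) & (x3 | ~x3 | x4) & (x3 | x2 | ~x2) & (x3 | x2 | x4)   [distribute | over &]
≡ (x1 | ~x3 | ~x2) & (x1 | ~x3 | x4) & (x1 | x2 | x4) & (x3 | x2 | x4)   [simplify]

(x1 | ~x3 | ~x2) & (x1 | ~x3 | x4) & (x1 | x2 | x4) & (x3 | x2 | x4)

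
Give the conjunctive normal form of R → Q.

¬R ∨ Q

R → Q
≡ ¬R ∨ Q   — eliminate →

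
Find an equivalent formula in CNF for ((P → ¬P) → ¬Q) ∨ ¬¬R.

P ∨ ¬Q ∨ R

((P → ¬P) → ¬Q) ∨ ¬¬R
⇔ ¬(P → ¬P) ∨ ¬Q ∨ ¬¬R   — eliminate →
⇔ ¬(¬P ∨ ¬P) ∨ ¬Q ∨ ¬¬R   — eliminate →
⇔ (¬¬P ∧ ¬¬P) ∨ ¬Q ∨ ¬¬R   — De Morgan
⇔ (P ∧ ¬¬P) ∨ ¬Q ∨ ¬¬R   — double negation
⇔ (P ∧ P) ∨ ¬Q ∨ ¬¬R   — double negation
⇔ (P ∧ P) ∨ ¬Q ∨ R   — double negation
⇔ (P ∨ ¬Q ∨ R) ∧ (P ∨ ¬Q ∨ R)   — distribute ∨ over ∧
⇔ P ∨ ¬Q ∨ R   — simplify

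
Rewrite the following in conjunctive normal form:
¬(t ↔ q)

¬(t ↔ q)
= ¬((t → q) ∧ (q → t))   [eliminate ↔]
= ¬((¬t ∨ q) ∧ (q → t))   [eliminate →]
= ¬((¬t ∨ q) ∧ (¬q ∨ t))   [eliminate →]
= ¬(¬t ∨ q) ∨ ¬(¬q ∨ t)   [De Morgan]
= (¬¬t ∧ ¬q) ∨ ¬(¬q ∨ t)   [De Morgan]
= (t ∧ ¬q) ∨ ¬(¬q ∨ t)   [double negation]
= (t ∧ ¬q) ∨ (¬¬q ∧ ¬t)   [De Morgan]
= (t ∧ ¬q) ∨ (q ∧ ¬t)   [double negation]
= (t ∨ q) ∧ (t ∨ ¬t) ∧ (¬q ∨ q) ∧ (¬q ∨ ¬t)   [distribute ∨ over ∧]
= (t ∨ q) ∧ (¬q ∨ ¬t)   [simplify]

(t ∨ q) ∧ (¬q ∨ ¬t)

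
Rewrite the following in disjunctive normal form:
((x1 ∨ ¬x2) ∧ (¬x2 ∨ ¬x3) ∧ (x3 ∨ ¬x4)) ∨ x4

(x1 ∧ ¬x3 ∧ ¬x4) ∨ (¬x2 ∧ x3) ∨ (¬x2 ∧ ¬x4) ∨ x4

((x1 ∨ ¬x2) ∧ (¬x2 ∨ ¬x3) ∧ (x3 ∨ ¬x4)) ∨ x4
⇔ (x1 ∧ ¬x2 ∧ x3) ∨ (x1 ∧ ¬x2 ∧ ¬x4) ∨ (x1 ∧ ¬x3 ∧ x3) ∨ (x1 ∧ ¬x3 ∧ ¬x4) ∨ (¬x2 ∧ ¬x2 ∧ x3) ∨ (¬x2 ∧ ¬x2 ∧ ¬x4) ∨ (¬x2 ∧ ¬x3 ∧ x3) ∨ (¬x2 ∧ ¬x3 ∧ ¬x4) ∨ x4   — distribute ∧ over ∨
⇔ (x1 ∧ ¬x3 ∧ ¬x4) ∨ (¬x2 ∧ x3) ∨ (¬x2 ∧ ¬x4) ∨ x4   — simplify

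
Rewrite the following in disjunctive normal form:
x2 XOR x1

x2 XOR x1
≡ (x2 AND NOT x1) OR (NOT x2 AND x1)   [expand XOR]

(x2 AND NOT x1) OR (NOT x2 AND x1)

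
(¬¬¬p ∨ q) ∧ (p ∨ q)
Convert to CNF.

(¬p ∨ q) ∧ (p ∨ q)

(¬¬¬p ∨ q) ∧ (p ∨ q)
≡ (¬p ∨ q) ∧ (p ∨ q)   [double negation]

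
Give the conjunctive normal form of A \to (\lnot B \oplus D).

(\lnot A \lor \lnot B \lor D) \land (\lnot A \lor B \lor \lnot D)

A \to (\lnot B \oplus D)
≡ \lnot A \lor (\lnot B \oplus D)   (eliminate \to)
≡ \lnot A \lor ((\lnot B \lor D) \land \lnot (\lnot B \land D))   (expand \oplus)
≡ \lnot A \lor ((\lnot B \lor D) \land (\lnot \lnot B \lor \lnot D))   (De Morgan)
≡ \lnot A \lor ((\lnot B \lor D) \land (B \lor \lnot D))   (double negation)
≡ (\lnot A \lor \lnot B \lor D) \land (\lnot A \lor B \lor \lnot D)   (distribute \lor over \land)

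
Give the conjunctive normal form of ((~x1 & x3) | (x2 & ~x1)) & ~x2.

~x1 & (x3 | x2) & ~x2

((~x1 & x3) | (x2 & ~x1)) & ~x2
= (~x1 | x2) & (~x1 | ~x1) & (x3 | x2) & (x3 | ~x1) & ~x2   — distribute | over &
= ~x1 & (x3 | x2) & ~x2   — simplify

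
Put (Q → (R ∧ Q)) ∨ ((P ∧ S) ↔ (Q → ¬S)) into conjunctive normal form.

(Q → (R ∧ Q)) ∨ ((P ∧ S) ↔ (Q → ¬S))
⇔ ¬Q ∨ (R ∧ Q) ∨ ((P ∧ S) ↔ (Q → ¬S))   [eliminate →]
⇔ ¬Q ∨ (R ∧ Q) ∨ (((P ∧ S) → (Q → ¬S)) ∧ ((Q → ¬S) → (P ∧ S)))   [eliminate ↔]
⇔ ¬Q ∨ (R ∧ Q) ∨ ((¬(P ∧ S) ∨ (Q → ¬S)) ∧ ((Q → ¬S) → (P ∧ S)))   [eliminate →]
⇔ ¬Q ∨ (R ∧ Q) ∨ ((¬(P ∧ S) ∨ ¬Q ∨ ¬S) ∧ ((Q → ¬S) → (P ∧ S)))   [eliminate →]
⇔ ¬Q ∨ (R ∧ Q) ∨ ((¬(P ∧ S) ∨ ¬Q ∨ ¬S) ∧ (¬(Q → ¬S) ∨ (P ∧ S)))   [eliminate →]
⇔ ¬Q ∨ (R ∧ Q) ∨ ((¬(P ∧ S) ∨ ¬Q ∨ ¬S) ∧ (¬(¬Q ∨ ¬S) ∨ (P ∧ S)))   [eliminate →]
⇔ ¬Q ∨ (R ∧ Q) ∨ ((¬P ∨ ¬S ∨ ¬Q ∨ ¬S) ∧ (¬(¬Q ∨ ¬S) ∨ (P ∧ S)))   [De Morgan]
⇔ ¬Q ∨ (R ∧ Q) ∨ ((¬P ∨ ¬S ∨ ¬Q ∨ ¬S) ∧ ((¬¬Q ∧ ¬¬S) ∨ (P ∧ S)))   [De Morgan]
⇔ ¬Q ∨ (R ∧ Q) ∨ ((¬P ∨ ¬S ∨ ¬Q ∨ ¬S) ∧ ((Q ∧ ¬¬S) ∨ (P ∧ S)))   [double negation]
⇔ ¬Q ∨ (R ∧ Q) ∨ ((¬P ∨ ¬S ∨ ¬Q ∨ ¬S) ∧ ((Q ∧ S) ∨ (P ∧ S)))   [double negation]
⇔ (¬Q ∨ R ∨ ¬P ∨ ¬S ∨ ¬Q ∨ ¬S) ∧ (¬Q ∨ R ∨ Q ∨ P) ∧ (¬Q ∨ R ∨ Q ∨ S) ∧ (¬Q ∨ R ∨ S ∨ P) ∧ (¬Q ∨ R ∨ S ∨ S) ∧ (¬Q ∨ Q ∨ ¬P ∨ ¬S ∨ ¬Q ∨ ¬S) ∧ (¬Q ∨ Q ∨ Q ∨ P) ∧ (¬Q ∨ Q ∨ Q ∨ S) ∧ (¬Q ∨ Q ∨ S ∨ P) ∧ (¬Q ∨ Q ∨ S ∨ S)   [distribute ∨ over ∧]
⇔ (¬Q ∨ R ∨ ¬P ∨ ¬S) ∧ (¬Q ∨ R ∨ S)   [simplify]

(¬Q ∨ R ∨ ¬P ∨ ¬S) ∧ (¬Q ∨ R ∨ S)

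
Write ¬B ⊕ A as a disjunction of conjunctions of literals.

¬B ⊕ A
= (¬B ∧ ¬A) ∨ (¬¬B ∧ A)   [expand ⊕]
= (¬B ∧ ¬A) ∨ (B ∧ A)   [double negation]

(¬B ∧ ¬A) ∨ (B ∧ A)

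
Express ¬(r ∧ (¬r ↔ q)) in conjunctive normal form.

¬(r ∧ (¬r ↔ q))
≡ ¬(r ∧ (¬r → q) ∧ (q → ¬r))   [eliminate ↔]
≡ ¬(r ∧ (¬¬r ∨ q) ∧ (q → ¬r))   [eliminate →]
≡ ¬(r ∧ (¬¬r ∨ q) ∧ (¬q ∨ ¬r))   [eliminate →]
≡ ¬r ∨ ¬(¬¬r ∨ q) ∨ ¬(¬q ∨ ¬r)   [De Morgan]
≡ ¬r ∨ (¬¬¬r ∧ ¬q) ∨ ¬(¬q ∨ ¬r)   [De Morgan]
≡ ¬r ∨ (¬r ∧ ¬q) ∨ ¬(¬q ∨ ¬r)   [double negation]
≡ ¬r ∨ (¬r ∧ ¬q) ∨ (¬¬q ∧ ¬¬r)   [De Morgan]
≡ ¬r ∨ (¬r ∧ ¬q) ∨ (q ∧ ¬¬r)   [double negation]
≡ ¬r ∨ (¬r ∧ ¬q) ∨ (q ∧ r)   [double negation]
≡ (¬r ∨ ¬r ∨ q) ∧ (¬r ∨ ¬r ∨ r) ∧ (¬r ∨ ¬q ∨ q) ∧ (¬r ∨ ¬q ∨ r)   [distribute ∨ over ∧]
≡ ¬r ∨ q   [simplify]

¬r ∨ q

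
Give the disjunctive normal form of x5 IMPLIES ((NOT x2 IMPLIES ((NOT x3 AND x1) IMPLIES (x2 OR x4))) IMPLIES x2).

x5 IMPLIES ((NOT x2 IMPLIES ((NOT x3 AND x1) IMPLIES (x2 OR x4))) IMPLIES x2)
≡ NOT x5 OR ((NOT x2 IMPLIES ((NOT x3 AND x1) IMPLIES (x2 OR x4))) IMPLIES x2)   [eliminate IMPLIES]
≡ NOT x5 OR NOT (NOT x2 IMPLIES ((NOT x3 AND x1) IMPLIES (x2 OR x4))) OR x2   [eliminate IMPLIES]
≡ NOT x5 OR NOT (NOT NOT x2 OR ((NOT x3 AND x1) IMPLIES (x2 OR x4))) OR x2   [eliminate IMPLIES]
≡ NOT x5 OR NOT (NOT NOT x2 OR NOT (NOT x3 AND x1) OR x2 OR x4) OR x2   [eliminate IMPLIES]
≡ NOT x5 OR (NOT NOT NOT x2 AND NOT NOT (NOT x3 AND x1) AND NOT x2 AND NOT x4) OR x2   [De Morgan]
≡ NOT x5 OR (NOT x2 AND NOT NOT (NOT x3 AND x1) AND NOT x2 AND NOT x4) OR x2   [double negation]
≡ NOT x5 OR (NOT x2 AND NOT x3 AND x1 AND NOT x2 AND NOT x4) OR x2   [double negation]
≡ NOT x5 OR (NOT x2 AND NOT x3 AND x1 AND NOT x4) OR x2   [simplify]

NOT x5 OR (NOT x2 AND NOT x3 AND x1 AND NOT x4) OR x2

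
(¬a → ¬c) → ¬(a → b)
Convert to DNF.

(¬a → ¬c) → ¬(a → b)
= ¬(¬a → ¬c) ∨ ¬(a → b)   [eliminate →]
= ¬(¬¬a ∨ ¬c) ∨ ¬(a → b)   [eliminate →]
= ¬(¬¬a ∨ ¬c) ∨ ¬(¬a ∨ b)   [eliminate →]
= ¬¬¬a ∧ ¬¬c ∨ ¬(¬a ∨ b)   [De Morgan]
= ¬a ∧ ¬¬c ∨ ¬(¬a ∨ b)   [double negation]
= ¬a ∧ c ∨ ¬(¬a ∨ b)   [double negation]
= ¬a ∧ c ∨ ¬¬a ∧ ¬b   [De Morgan]
= ¬a ∧ c ∨ a ∧ ¬b   [double negation]

¬a ∧ c ∨ a ∧ ¬b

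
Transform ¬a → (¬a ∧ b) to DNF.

¬a → (¬a ∧ b)
⇔ ¬¬a ∨ (¬a ∧ b)   [eliminate →]
⇔ a ∨ (¬a ∧ b)   [double negation]

a ∨ (¬a ∧ b)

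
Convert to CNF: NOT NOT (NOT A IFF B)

NOT NOT (NOT A IFF B)
= NOT NOT ((NOT A IMPLIES B) AND (B IMPLIES NOT A))   [eliminate IFF]
= NOT NOT ((NOT NOT A OR B) AND (B IMPLIES NOT A))   [eliminate IMPLIES]
= NOT NOT ((NOT NOT A OR B) AND (NOT B OR NOT A))   [eliminate IMPLIES]
= (NOT NOT A OR B) AND (NOT B OR NOT A)   [double negation]
= (A OR B) AND (NOT B OR NOT A)   [double negation]

(A OR B) AND (NOT B OR NOT A)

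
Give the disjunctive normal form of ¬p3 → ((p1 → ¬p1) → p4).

p3 ∨ p1 ∨ p4

¬p3 → ((p1 → ¬p1) → p4)
⇔ ¬¬p3 ∨ ((p1 → ¬p1) → p4)   — eliminate →
⇔ ¬¬p3 ∨ ¬(p1 → ¬p1) ∨ p4   — eliminate →
⇔ ¬¬p3 ∨ ¬(¬p1 ∨ ¬p1) ∨ p4   — eliminate →
⇔ p3 ∨ ¬(¬p1 ∨ ¬p1) ∨ p4   — double negation
⇔ p3 ∨ (¬¬p1 ∧ ¬¬p1) ∨ p4   — De Morgan
⇔ p3 ∨ (p1 ∧ ¬¬p1) ∨ p4   — double negation
⇔ p3 ∨ (p1 ∧ p1) ∨ p4   — double negation
⇔ p3 ∨ p1 ∨ p4   — simplify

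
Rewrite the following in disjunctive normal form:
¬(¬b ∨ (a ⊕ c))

¬(¬b ∨ (a ⊕ c))
⇔ ¬(¬b ∨ (a ∧ ¬c) ∨ (¬a ∧ c))   [expand ⊕]
⇔ ¬¬b ∧ ¬(a ∧ ¬c) ∧ ¬(¬a ∧ c)   [De Morgan]
⇔ b ∧ ¬(a ∧ ¬c) ∧ ¬(¬a ∧ c)   [double negation]
⇔ b ∧ (¬a ∨ ¬¬c) ∧ ¬(¬a ∧ c)   [De Morgan]
⇔ b ∧ (¬a ∨ c) ∧ ¬(¬a ∧ c)   [double negation]
⇔ b ∧ (¬a ∨ c) ∧ (¬¬a ∨ ¬c)   [De Morgan]
⇔ b ∧ (¬a ∨ c) ∧ (a ∨ ¬c)   [double negation]
⇔ (b ∧ ¬a ∧ a) ∨ (b ∧ ¬a ∧ ¬c) ∨ (b ∧ c ∧ a) ∨ (b ∧ c ∧ ¬c)   [distribute ∧ over ∨]
⇔ (b ∧ ¬a ∧ ¬c) ∨ (b ∧ c ∧ a)   [simplify]

(b ∧ ¬a ∧ ¬c) ∨ (b ∧ c ∧ a)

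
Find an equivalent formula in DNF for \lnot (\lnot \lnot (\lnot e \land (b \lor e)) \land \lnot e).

e \lor (\lnot b \land \lnot e)

\lnot (\lnot \lnot (\lnot e \land (b \lor e)) \land \lnot e)
≡ \lnot \lnot \lnot (\lnot e \land (b \lor e)) \lor \lnot \lnot e   — De Morgan
≡ \lnot (\lnot e \land (b \lor e)) \lor \lnot \lnot e   — double negation
≡ \lnot \lnot e \lor \lnot (b \lor e) \lor \lnot \lnot e   — De Morgan
≡ e \lor \lnot (b \lor e) \lor \lnot \lnot e   — double negation
≡ e \lor (\lnot b \land \lnot e) \lor \lnot \lnot e   — De Morgan
≡ e \lor (\lnot b \land \lnot e) \lor e   — double negation
≡ e \lor (\lnot b \land \lnot e)   — simplify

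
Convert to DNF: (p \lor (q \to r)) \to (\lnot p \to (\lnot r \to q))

(p \lor (q \to r)) \to (\lnot p \to (\lnot r \to q))
≡ \lnot (p \lor (q \to r)) \lor (\lnot p \to (\lnot r \to q))   — eliminate \to
≡ \lnot (p \lor \lnot q \lor r) \lor (\lnot p \to (\lnot r \to q))   — eliminate \to
≡ \lnot (p \lor \lnot q \lor r) \lor \lnot \lnot p \lor (\lnot r \to q)   — eliminate \to
≡ \lnot (p \lor \lnot q \lor r) \lor \lnot \lnot p \lor \lnot \lnot r \lor q   — eliminate \to
≡ (\lnot p \land \lnot \lnot q \land \lnot r) \lor \lnot \lnot p \lor \lnot \lnot r \lor q   — De Morgan
≡ (\lnot p \land q \land \lnot r) \lor \lnot \lnot p \lor \lnot \lnot r \lor q   — double negation
≡ (\lnot p \land q \land \lnot r) \lor p \lor \lnot \lnot r \lor q   — double negation
≡ (\lnot p \land q \land \lnot r) \lor p \lor r \lor q   — double negation
≡ p \lor r \lor q   — simplify

p \lor r \lor q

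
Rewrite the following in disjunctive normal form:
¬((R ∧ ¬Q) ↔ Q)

(R ∧ ¬Q) ∨ Q

¬((R ∧ ¬Q) ↔ Q)
≡ ¬(((R ∧ ¬Q) → Q) ∧ (Q → (R ∧ ¬Q)))   — eliminate ↔
≡ ¬((¬(R ∧ ¬Q) ∨ Q) ∧ (Q → (R ∧ ¬Q)))   — eliminate →
≡ ¬((¬(R ∧ ¬Q) ∨ Q) ∧ (¬Q ∨ (R ∧ ¬Q)))   — eliminate →
≡ ¬(¬(R ∧ ¬Q) ∨ Q) ∨ ¬(¬Q ∨ (R ∧ ¬Q))   — De Morgan
≡ (¬¬(R ∧ ¬Q) ∧ ¬Q) ∨ ¬(¬Q ∨ (R ∧ ¬Q))   — De Morgan
≡ (R ∧ ¬Q ∧ ¬Q) ∨ ¬(¬Q ∨ (R ∧ ¬Q))   — double negation
≡ (R ∧ ¬Q ∧ ¬Q) ∨ (¬¬Q ∧ ¬(R ∧ ¬Q))   — De Morgan
≡ (R ∧ ¬Q ∧ ¬Q) ∨ (Q ∧ ¬(R ∧ ¬Q))   — double negation
≡ (R ∧ ¬Q ∧ ¬Q) ∨ (Q ∧ (¬R ∨ ¬¬Q))   — De Morgan
≡ (R ∧ ¬Q ∧ ¬Q) ∨ (Q ∧ (¬R ∨ Q))   — double negation
≡ (R ∧ ¬Q ∧ ¬Q) ∨ (Q ∧ ¬R) ∨ (Q ∧ Q)   — distribute ∧ over ∨
≡ (R ∧ ¬Q) ∨ Q   — simplify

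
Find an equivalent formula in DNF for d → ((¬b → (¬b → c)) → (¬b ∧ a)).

d → ((¬b → (¬b → c)) → (¬b ∧ a))
= ¬d ∨ ((¬b → (¬b → c)) → (¬b ∧ a))   [eliminate →]
= ¬d ∨ ¬(¬b → (¬b → c)) ∨ (¬b ∧ a)   [eliminate →]
= ¬d ∨ ¬(¬¬b ∨ (¬b → c)) ∨ (¬b ∧ a)   [eliminate →]
= ¬d ∨ ¬(¬¬b ∨ ¬¬b ∨ c) ∨ (¬b ∧ a)   [eliminate →]
= ¬d ∨ (¬¬¬b ∧ ¬¬¬b ∧ ¬c) ∨ (¬b ∧ a)   [De Morgan]
= ¬d ∨ (¬b ∧ ¬¬¬b ∧ ¬c) ∨ (¬b ∧ a)   [double negation]
= ¬d ∨ (¬b ∧ ¬b ∧ ¬c) ∨ (¬b ∧ a)   [double negation]
= ¬d ∨ (¬b ∧ ¬c) ∨ (¬b ∧ a)   [simplify]

¬d ∨ (¬b ∧ ¬c) ∨ (¬b ∧ a)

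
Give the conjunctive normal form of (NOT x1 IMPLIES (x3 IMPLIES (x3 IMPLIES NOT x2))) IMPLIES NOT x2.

(NOT x1 OR NOT x2) AND (x3 OR NOT x2)

(NOT x1 IMPLIES (x3 IMPLIES (x3 IMPLIES NOT x2))) IMPLIES NOT x2
= NOT (NOT x1 IMPLIES (x3 IMPLIES (x3 IMPLIES NOT x2))) OR NOT x2   — eliminate IMPLIES
= NOT (NOT NOT x1 OR (x3 IMPLIES (x3 IMPLIES NOT x2))) OR NOT x2   — eliminate IMPLIES
= NOT (NOT NOT x1 OR NOT x3 OR (x3 IMPLIES NOT x2)) OR NOT x2   — eliminate IMPLIES
= NOT (NOT NOT x1 OR NOT x3 OR NOT x3 OR NOT x2) OR NOT x2   — eliminate IMPLIES
= (NOT NOT NOT x1 AND NOT NOT x3 AND NOT NOT x3 AND NOT NOT x2) OR NOT x2   — De Morgan
= (NOT x1 AND NOT NOT x3 AND NOT NOT x3 AND NOT NOT x2) OR NOT x2   — double negation
= (NOT x1 AND x3 AND NOT NOT x3 AND NOT NOT x2) OR NOT x2   — double negation
= (NOT x1 AND x3 AND x3 AND NOT NOT x2) OR NOT x2   — double negation
= (NOT x1 AND x3 AND x3 AND x2) OR NOT x2   — double negation
= (NOT x1 OR NOT x2) AND (x3 OR NOT x2) AND (x3 OR NOT x2) AND (x2 OR NOT x2)   — distribute OR over AND
= (NOT x1 OR NOT x2) AND (x3 OR NOT x2)   — simplify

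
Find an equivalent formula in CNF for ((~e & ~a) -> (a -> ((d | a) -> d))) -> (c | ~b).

(~e | c | ~b) & (~a | c | ~b) & (a | c | ~b) & (~d | c | ~b)

((~e & ~a) -> (a -> ((d | a) -> d))) -> (c | ~b)
⇔ ~((~e & ~a) -> (a -> ((d | a) -> d))) | c | ~b   [eliminate ->]
⇔ ~(~(~e & ~a) | (a -> ((d | a) -> d))) | c | ~b   [eliminate ->]
⇔ ~(~(~e & ~a) | ~a | ((d | a) -> d)) | c | ~b   [eliminate ->]
⇔ ~(~(~e & ~a) | ~a | ~(d | a) | d) | c | ~b   [eliminate ->]
⇔ (~~(~e & ~a) & ~~a & ~~(d | a) & ~d) | c | ~b   [De Morgan]
⇔ (~e & ~a & ~~a & ~~(d | a) & ~d) | c | ~b   [double negation]
⇔ (~e & ~a & a & ~~(d | a) & ~d) | c | ~b   [double negation]
⇔ (~e & ~a & a & (d | a) & ~d) | c | ~b   [double negation]
⇔ (~e | c | ~b) & (~a | c | ~b) & (a | c | ~b) & (d | a | c | ~b) & (~d | c | ~b)   [distribute | over &]
⇔ (~e | c | ~b) & (~a | c | ~b) & (a | c | ~b) & (~d | c | ~b)   [simplify]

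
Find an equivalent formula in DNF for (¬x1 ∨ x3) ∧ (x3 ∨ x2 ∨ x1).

(¬x1 ∧ x2) ∨ x3

(¬x1 ∨ x3) ∧ (x3 ∨ x2 ∨ x1)
= (¬x1 ∧ x3) ∨ (¬x1 ∧ x2) ∨ (¬x1 ∧ x1) ∨ (x3 ∧ x3) ∨ (x3 ∧ x2) ∨ (x3 ∧ x1)   [distribute ∧ over ∨]
= (¬x1 ∧ x2) ∨ x3   [simplify]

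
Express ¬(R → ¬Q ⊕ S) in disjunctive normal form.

R ∧ Q ∧ ¬S ∨ R ∧ S ∧ ¬Q

¬(R → ¬Q ⊕ S)
≡ ¬(¬R ∨ (¬Q ⊕ S))   [eliminate →]
≡ ¬(¬R ∨ ¬Q ∧ ¬S ∨ ¬¬Q ∧ S)   [expand ⊕]
≡ ¬¬R ∧ ¬(¬Q ∧ ¬S) ∧ ¬(¬¬Q ∧ S)   [De Morgan]
≡ R ∧ ¬(¬Q ∧ ¬S) ∧ ¬(¬¬Q ∧ S)   [double negation]
≡ R ∧ (¬¬Q ∨ ¬¬S) ∧ ¬(¬¬Q ∧ S)   [De Morgan]
≡ R ∧ (Q ∨ ¬¬S) ∧ ¬(¬¬Q ∧ S)   [double negation]
≡ R ∧ (Q ∨ S) ∧ ¬(¬¬Q ∧ S)   [double negation]
≡ R ∧ (Q ∨ S) ∧ (¬¬¬Q ∨ ¬S)   [De Morgan]
≡ R ∧ (Q ∨ S) ∧ (¬Q ∨ ¬S)   [double negation]
≡ R ∧ Q ∧ ¬Q ∨ R ∧ Q ∧ ¬S ∨ R ∧ S ∧ ¬Q ∨ R ∧ S ∧ ¬S   [distribute ∧ over ∨]
≡ R ∧ Q ∧ ¬S ∨ R ∧ S ∧ ¬Q   [simplify]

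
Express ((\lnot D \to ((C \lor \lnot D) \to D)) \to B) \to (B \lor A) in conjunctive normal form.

((\lnot D \to ((C \lor \lnot D) \to D)) \to B) \to (B \lor A)
= \lnot ((\lnot D \to ((C \lor \lnot D) \to D)) \to B) \lor B \lor A
= \lnot (\lnot (\lnot D \to ((C \lor \lnot D) \to D)) \lor B) \lor B \lor A
= \lnot (\lnot (\lnot \lnot D \lor ((C \lor \lnot D) \to D)) \lor B) \lor B \lor A
= \lnot (\lnot (\lnot \lnot D \lor \lnot (C \lor \lnot D) \lor D) \lor B) \lor B \lor A
= (\lnot \lnot (\lnot \lnot D \lor \lnot (C \lor \lnot D) \lor D) \land \lnot B) \lor B \lor A
= ((\lnot \lnot D \lor \lnot (C \lor \lnot D) \lor D) \land \lnot B) \lor B \lor A
= ((D \lor \lnot (C \lor \lnot D) \lor D) \land \lnot B) \lor B \lor A
= ((D \lor (\lnot C \land \lnot \lnot D) \lor D) \land \lnot B) \lor B \lor A
= ((D \lor (\lnot C \land D) \lor D) \land \lnot B) \lor B \lor A
= (D \lor \lnot C \lor D \lor B \lor A) \land (D \lor D \lor D \lor B \lor A) \land (\lnot B \lor B \lor A)
= D \lor B \lor A

D \lor B \lor A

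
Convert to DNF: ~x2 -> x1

~x2 -> x1
≡ ~~x2 | x1   (eliminate ->)
≡ x2 | x1   (double negation)

x2 | x1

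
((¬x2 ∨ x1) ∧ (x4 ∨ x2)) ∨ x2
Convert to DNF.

(¬x2 ∧ x4) ∨ (x1 ∧ x4) ∨ x2

((¬x2 ∨ x1) ∧ (x4 ∨ x2)) ∨ x2
≡ (¬x2 ∧ x4) ∨ (¬x2 ∧ x2) ∨ (x1 ∧ x4) ∨ (x1 ∧ x2) ∨ x2   [distribute ∧ over ∨]
≡ (¬x2 ∧ x4) ∨ (x1 ∧ x4) ∨ x2   [simplify]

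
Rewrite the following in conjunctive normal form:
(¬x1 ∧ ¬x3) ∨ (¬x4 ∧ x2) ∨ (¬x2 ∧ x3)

(¬x1 ∧ ¬x3) ∨ (¬x4 ∧ x2) ∨ (¬x2 ∧ x3)
= (¬x1 ∨ ¬x4 ∨ ¬x2) ∧ (¬x1 ∨ ¬x4 ∨ x3) ∧ (¬x1 ∨ x2 ∨ ¬x2) ∧ (¬x1 ∨ x2 ∨ x3) ∧ (¬x3 ∨ ¬x4 ∨ ¬x2) ∧ (¬x3 ∨ ¬x4 ∨ x3) ∧ (¬x3 ∨ x2 ∨ ¬x2) ∧ (¬x3 ∨ x2 ∨ x3)   — distribute ∨ over ∧
= (¬x1 ∨ ¬x4 ∨ ¬x2) ∧ (¬x1 ∨ ¬x4 ∨ x3) ∧ (¬x1 ∨ x2 ∨ x3) ∧ (¬x3 ∨ ¬x4 ∨ ¬x2)   — simplify

(¬x1 ∨ ¬x4 ∨ ¬x2) ∧ (¬x1 ∨ ¬x4 ∨ x3) ∧ (¬x1 ∨ x2 ∨ x3) ∧ (¬x3 ∨ ¬x4 ∨ ¬x2)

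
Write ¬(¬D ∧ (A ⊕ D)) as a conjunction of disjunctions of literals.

¬(¬D ∧ (A ⊕ D))
⇔ ¬(¬D ∧ (A ∨ D) ∧ ¬(A ∧ D))   [expand ⊕]
⇔ ¬¬D ∨ ¬(A ∨ D) ∨ ¬¬(A ∧ D)   [De Morgan]
⇔ D ∨ ¬(A ∨ D) ∨ ¬¬(A ∧ D)   [double negation]
⇔ D ∨ (¬A ∧ ¬D) ∨ ¬¬(A ∧ D)   [De Morgan]
⇔ D ∨ (¬A ∧ ¬D) ∨ (A ∧ D)   [double negation]
⇔ (D ∨ ¬A ∨ A) ∧ (D ∨ ¬A ∨ D) ∧ (D ∨ ¬D ∨ A) ∧ (D ∨ ¬D ∨ D)   [distribute ∨ over ∧]
⇔ D ∨ ¬A   [simplify]

D ∨ ¬A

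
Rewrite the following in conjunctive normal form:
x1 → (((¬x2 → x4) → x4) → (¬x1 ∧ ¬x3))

(¬x1 ∨ x2 ∨ x4) ∧ (¬x1 ∨ ¬x4)

x1 → (((¬x2 → x4) → x4) → (¬x1 ∧ ¬x3))
≡ ¬x1 ∨ (((¬x2 → x4) → x4) → (¬x1 ∧ ¬x3))   (eliminate →)
≡ ¬x1 ∨ ¬((¬x2 → x4) → x4) ∨ (¬x1 ∧ ¬x3)   (eliminate →)
≡ ¬x1 ∨ ¬(¬(¬x2 → x4) ∨ x4) ∨ (¬x1 ∧ ¬x3)   (eliminate →)
≡ ¬x1 ∨ ¬(¬(¬¬x2 ∨ x4) ∨ x4) ∨ (¬x1 ∧ ¬x3)   (eliminate →)
≡ ¬x1 ∨ (¬¬(¬¬x2 ∨ x4) ∧ ¬x4) ∨ (¬x1 ∧ ¬x3)   (De Morgan)
≡ ¬x1 ∨ ((¬¬x2 ∨ x4) ∧ ¬x4) ∨ (¬x1 ∧ ¬x3)   (double negation)
≡ ¬x1 ∨ ((x2 ∨ x4) ∧ ¬x4) ∨ (¬x1 ∧ ¬x3)   (double negation)
≡ (¬x1 ∨ x2 ∨ x4 ∨ ¬x1) ∧ (¬x1 ∨ x2 ∨ x4 ∨ ¬x3) ∧ (¬x1 ∨ ¬x4 ∨ ¬x1) ∧ (¬x1 ∨ ¬x4 ∨ ¬x3)   (distribute ∨ over ∧)
≡ (¬x1 ∨ x2 ∨ x4) ∧ (¬x1 ∨ ¬x4)   (simplify)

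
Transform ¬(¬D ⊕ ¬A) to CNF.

¬(¬D ⊕ ¬A)
⇔ ¬((¬D ∨ ¬A) ∧ ¬(¬D ∧ ¬A))
⇔ ¬(¬D ∨ ¬A) ∨ ¬¬(¬D ∧ ¬A)
⇔ (¬¬D ∧ ¬¬A) ∨ ¬¬(¬D ∧ ¬A)
⇔ (D ∧ ¬¬A) ∨ ¬¬(¬D ∧ ¬A)
⇔ (D ∧ A) ∨ ¬¬(¬D ∧ ¬A)
⇔ (D ∧ A) ∨ (¬D ∧ ¬A)
⇔ (D ∨ ¬D) ∧ (D ∨ ¬A) ∧ (A ∨ ¬D) ∧ (A ∨ ¬A)
⇔ (D ∨ ¬A) ∧ (A ∨ ¬D)

(D ∨ ¬A) ∧ (A ∨ ¬D)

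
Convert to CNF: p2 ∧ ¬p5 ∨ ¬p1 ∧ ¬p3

p2 ∧ ¬p5 ∨ ¬p1 ∧ ¬p3
⇔ (p2 ∨ ¬p1) ∧ (p2 ∨ ¬p3) ∧ (¬p5 ∨ ¬p1) ∧ (¬p5 ∨ ¬p3)

(p2 ∨ ¬p1) ∧ (p2 ∨ ¬p3) ∧ (¬p5 ∨ ¬p1) ∧ (¬p5 ∨ ¬p3)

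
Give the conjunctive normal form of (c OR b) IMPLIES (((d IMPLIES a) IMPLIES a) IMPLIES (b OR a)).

NOT c OR NOT d OR a OR b

(c OR b) IMPLIES (((d IMPLIES a) IMPLIES a) IMPLIES (b OR a))
= NOT (c OR b) OR (((d IMPLIES a) IMPLIES a) IMPLIES (b OR a))   [eliminate IMPLIES]
= NOT (c OR b) OR NOT ((d IMPLIES a) IMPLIES a) OR b OR a   [eliminate IMPLIES]
= NOT (c OR b) OR NOT (NOT (d IMPLIES a) OR a) OR b OR a   [eliminate IMPLIES]
= NOT (c OR b) OR NOT (NOT (NOT d OR a) OR a) OR b OR a   [eliminate IMPLIES]
= (NOT c AND NOT b) OR NOT (NOT (NOT d OR a) OR a) OR b OR a   [De Morgan]
= (NOT c AND NOT b) OR (NOT NOT (NOT d OR a) AND NOT a) OR b OR a   [De Morgan]
= (NOT c AND NOT b) OR ((NOT d OR a) AND NOT a) OR b OR a   [double negation]
= (NOT c OR NOT d OR a OR b OR a) AND (NOT c OR NOT a OR b OR a) AND (NOT b OR NOT d OR a OR b OR a) AND (NOT b OR NOT a OR b OR a)   [distribute OR over AND]
= NOT c OR NOT d OR a OR b   [simplify]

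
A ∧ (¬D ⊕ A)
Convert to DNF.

A ∧ (¬D ⊕ A)
= A ∧ ((¬D ∧ ¬A) ∨ (¬¬D ∧ A))   [expand ⊕]
= A ∧ ((¬D ∧ ¬A) ∨ (D ∧ A))   [double negation]
= (A ∧ ¬D ∧ ¬A) ∨ (A ∧ D ∧ A)   [distribute ∧ over ∨]
= A ∧ D   [simplify]

A ∧ D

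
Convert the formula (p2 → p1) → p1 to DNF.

(p2 → p1) → p1
= ¬(p2 → p1) ∨ p1   [eliminate →]
= ¬(¬p2 ∨ p1) ∨ p1   [eliminate →]
= (¬¬p2 ∧ ¬p1) ∨ p1   [De Morgan]
= (p2 ∧ ¬p1) ∨ p1   [double negation]

(p2 ∧ ¬p1) ∨ p1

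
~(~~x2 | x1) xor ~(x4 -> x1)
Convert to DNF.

(~x2 & ~x1 & ~x4) | (x2 & x4 & ~x1)

~(~~x2 | x1) xor ~(x4 -> x1)
= (~(~~x2 | x1) & ~~(x4 -> x1)) | (~~(~~x2 | x1) & ~(x4 -> x1))   (expand xor)
= (~(~~x2 | x1) & ~~(~x4 | x1)) | (~~(~~x2 | x1) & ~(x4 -> x1))   (eliminate ->)
= (~(~~x2 | x1) & ~~(~x4 | x1)) | (~~(~~x2 | x1) & ~(~x4 | x1))   (eliminate ->)
= (~~~x2 & ~x1 & ~~(~x4 | x1)) | (~~(~~x2 | x1) & ~(~x4 | x1))   (De Morgan)
= (~x2 & ~x1 & ~~(~x4 | x1)) | (~~(~~x2 | x1) & ~(~x4 | x1))   (double negation)
= (~x2 & ~x1 & (~x4 | x1)) | (~~(~~x2 | x1) & ~(~x4 | x1))   (double negation)
= (~x2 & ~x1 & (~x4 | x1)) | ((~~x2 | x1) & ~(~x4 | x1))   (double negation)
= (~x2 & ~x1 & (~x4 | x1)) | ((x2 | x1) & ~(~x4 | x1))   (double negation)
= (~x2 & ~x1 & (~x4 | x1)) | ((x2 | x1) & ~~x4 & ~x1)   (De Morgan)
= (~x2 & ~x1 & (~x4 | x1)) | ((x2 | x1) & x4 & ~x1)   (double negation)
= (~x2 & ~x1 & ~x4) | (~x2 & ~x1 & x1) | (x2 & x4 & ~x1) | (x1 & x4 & ~x1)   (distribute & over |)
= (~x2 & ~x1 & ~x4) | (x2 & x4 & ~x1)   (simplify)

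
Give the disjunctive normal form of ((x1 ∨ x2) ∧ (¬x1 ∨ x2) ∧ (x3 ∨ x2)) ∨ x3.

x2 ∨ x3

((x1 ∨ x2) ∧ (¬x1 ∨ x2) ∧ (x3 ∨ x2)) ∨ x3
= (x1 ∧ ¬x1 ∧ x3) ∨ (x1 ∧ ¬x1 ∧ x2) ∨ (x1 ∧ x2 ∧ x3) ∨ (x1 ∧ x2 ∧ x2) ∨ (x2 ∧ ¬x1 ∧ x3) ∨ (x2 ∧ ¬x1 ∧ x2) ∨ (x2 ∧ x2 ∧ x3) ∨ (x2 ∧ x2 ∧ x2) ∨ x3   [distribute ∧ over ∨]
= x2 ∨ x3   [simplify]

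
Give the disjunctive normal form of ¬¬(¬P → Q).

¬¬(¬P → Q)
⇔ ¬¬(¬¬P ∨ Q)   [eliminate →]
⇔ ¬¬P ∨ Q   [double negation]
⇔ P ∨ Q   [double negation]

P ∨ Q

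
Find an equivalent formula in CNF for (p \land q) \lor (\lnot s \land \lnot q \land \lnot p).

(p \lor \lnot s) \land (p \lor \lnot q) \land (q \lor \lnot s) \land (q \lor \lnot p)

(p \land q) \lor (\lnot s \land \lnot q \land \lnot p)
≡ (p \lor \lnot s) \land (p \lor \lnot q) \land (p \lor \lnot p) \land (q \lor \lnot s) \land (q \lor \lnot q) \land (q \lor \lnot p)   — distribute \lor over \land
≡ (p \lor \lnot s) \land (p \lor \lnot q) \land (q \lor \lnot s) \land (q \lor \lnot p)   — simplify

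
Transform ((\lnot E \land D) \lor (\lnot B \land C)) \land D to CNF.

(\lnot E \lor \lnot B) \land (\lnot E \lor C) \land D

((\lnot E \land D) \lor (\lnot B \land C)) \land D
= (\lnot E \lor \lnot B) \land (\lnot E \lor C) \land (D \lor \lnot B) \land (D \lor C) \land D   — distribute \lor over \land
= (\lnot E \lor \lnot B) \land (\lnot E \lor C) \land D   — simplify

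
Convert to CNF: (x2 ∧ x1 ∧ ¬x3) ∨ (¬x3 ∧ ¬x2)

(x2 ∧ x1 ∧ ¬x3) ∨ (¬x3 ∧ ¬x2)
≡ (x2 ∨ ¬x3) ∧ (x2 ∨ ¬x2) ∧ (x1 ∨ ¬x3) ∧ (x1 ∨ ¬x2) ∧ (¬x3 ∨ ¬x3) ∧ (¬x3 ∨ ¬x2)   (distribute ∨ over ∧)
≡ (x1 ∨ ¬x2) ∧ ¬x3   (simplify)

(x1 ∨ ¬x2) ∧ ¬x3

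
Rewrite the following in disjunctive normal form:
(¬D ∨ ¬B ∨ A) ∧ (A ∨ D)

(¬D ∨ ¬B ∨ A) ∧ (A ∨ D)
≡ (¬D ∧ A) ∨ (¬D ∧ D) ∨ (¬B ∧ A) ∨ (¬B ∧ D) ∨ (A ∧ A) ∨ (A ∧ D)   [distribute ∧ over ∨]
≡ (¬B ∧ D) ∨ A   [simplify]

(¬B ∧ D) ∨ A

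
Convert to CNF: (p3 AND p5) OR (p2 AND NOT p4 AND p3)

p3 AND (p5 OR p2) AND (p5 OR NOT p4)

(p3 AND p5) OR (p2 AND NOT p4 AND p3)
≡ (p3 OR p2) AND (p3 OR NOT p4) AND (p3 OR p3) AND (p5 OR p2) AND (p5 OR NOT p4) AND (p5 OR p3)   (distribute OR over AND)
≡ p3 AND (p5 OR p2) AND (p5 OR NOT p4)   (simplify)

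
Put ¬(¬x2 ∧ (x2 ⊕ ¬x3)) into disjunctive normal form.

x2 ∨ (¬x2 ∧ x3)

¬(¬x2 ∧ (x2 ⊕ ¬x3))
≡ ¬(¬x2 ∧ ((x2 ∧ ¬¬x3) ∨ (¬x2 ∧ ¬x3)))   (expand ⊕)
≡ ¬¬x2 ∨ ¬((x2 ∧ ¬¬x3) ∨ (¬x2 ∧ ¬x3))   (De Morgan)
≡ x2 ∨ ¬((x2 ∧ ¬¬x3) ∨ (¬x2 ∧ ¬x3))   (double negation)
≡ x2 ∨ (¬(x2 ∧ ¬¬x3) ∧ ¬(¬x2 ∧ ¬x3))   (De Morgan)
≡ x2 ∨ ((¬x2 ∨ ¬¬¬x3) ∧ ¬(¬x2 ∧ ¬x3))   (De Morgan)
≡ x2 ∨ ((¬x2 ∨ ¬x3) ∧ ¬(¬x2 ∧ ¬x3))   (double negation)
≡ x2 ∨ ((¬x2 ∨ ¬x3) ∧ (¬¬x2 ∨ ¬¬x3))   (De Morgan)
≡ x2 ∨ ((¬x2 ∨ ¬x3) ∧ (x2 ∨ ¬¬x3))   (double negation)
≡ x2 ∨ ((¬x2 ∨ ¬x3) ∧ (x2 ∨ x3))   (double negation)
≡ x2 ∨ (¬x2 ∧ x2) ∨ (¬x2 ∧ x3) ∨ (¬x3 ∧ x2) ∨ (¬x3 ∧ x3)   (distribute ∧ over ∨)
≡ x2 ∨ (¬x2 ∧ x3)   (simplify)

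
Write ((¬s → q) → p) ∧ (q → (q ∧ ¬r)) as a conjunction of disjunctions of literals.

((¬s → q) → p) ∧ (q → (q ∧ ¬r))
⇔ (¬(¬s → q) ∨ p) ∧ (q → (q ∧ ¬r))   — eliminate →
⇔ (¬(¬¬s ∨ q) ∨ p) ∧ (q → (q ∧ ¬r))   — eliminate →
⇔ (¬(¬¬s ∨ q) ∨ p) ∧ (¬q ∨ (q ∧ ¬r))   — eliminate →
⇔ ((¬¬¬s ∧ ¬q) ∨ p) ∧ (¬q ∨ (q ∧ ¬r))   — De Morgan
⇔ ((¬s ∧ ¬q) ∨ p) ∧ (¬q ∨ (q ∧ ¬r))   — double negation
⇔ (¬s ∨ p) ∧ (¬q ∨ p) ∧ (¬q ∨ q) ∧ (¬q ∨ ¬r)   — distribute ∨ over ∧
⇔ (¬s ∨ p) ∧ (¬q ∨ p) ∧ (¬q ∨ ¬r)   — simplify

(¬s ∨ p) ∧ (¬q ∨ p) ∧ (¬q ∨ ¬r)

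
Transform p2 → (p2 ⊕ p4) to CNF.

¬p2 ∨ ¬p4

p2 → (p2 ⊕ p4)
⇔ ¬p2 ∨ (p2 ⊕ p4)   [eliminate →]
⇔ ¬p2 ∨ ((p2 ∨ p4) ∧ ¬(p2 ∧ p4))   [expand ⊕]
⇔ ¬p2 ∨ ((p2 ∨ p4) ∧ (¬p2 ∨ ¬p4))   [De Morgan]
⇔ (¬p2 ∨ p2 ∨ p4) ∧ (¬p2 ∨ ¬p2 ∨ ¬p4)   [distribute ∨ over ∧]
⇔ ¬p2 ∨ ¬p4   [simplify]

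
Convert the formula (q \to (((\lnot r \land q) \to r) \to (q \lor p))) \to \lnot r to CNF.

(q \to (((\lnot r \land q) \to r) \to (q \lor p))) \to \lnot r
≡ \lnot (q \to (((\lnot r \land q) \to r) \to (q \lor p))) \lor \lnot r
≡ \lnot (\lnot q \lor (((\lnot r \land q) \to r) \to (q \lor p))) \lor \lnot r
≡ \lnot (\lnot q \lor \lnot ((\lnot r \land q) \to r) \lor q \lor p) \lor \lnot r
≡ \lnot (\lnot q \lor \lnot (\lnot (\lnot r \land q) \lor r) \lor q \lor p) \lor \lnot r
≡ (\lnot \lnot q \land \lnot \lnot (\lnot (\lnot r \land q) \lor r) \land \lnot q \land \lnot p) \lor \lnot r
≡ (q \land \lnot \lnot (\lnot (\lnot r \land q) \lor r) \land \lnot q \land \lnot p) \lor \lnot r
≡ (q \land (\lnot (\lnot r \land q) \lor r) \land \lnot q \land \lnot p) \lor \lnot r
≡ (q \land (\lnot \lnot r \lor \lnot q \lor r) \land \lnot q \land \lnot p) \lor \lnot r
≡ (q \land (r \lor \lnot q \lor r) \land \lnot q \land \lnot p) \lor \lnot r
≡ (q \lor \lnot r) \land (r \lor \lnot q \lor r \lor \lnot r) \land (\lnot q \lor \lnot r) \land (\lnot p \lor \lnot r)
≡ (q \lor \lnot r) \land (\lnot q \lor \lnot r) \land (\lnot p \lor \lnot r)

(q \lor \lnot r) \land (\lnot q \lor \lnot r) \land (\lnot p \lor \lnot r)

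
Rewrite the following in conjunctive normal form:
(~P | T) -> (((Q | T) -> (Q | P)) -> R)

(~P | T) -> (((Q | T) -> (Q | P)) -> R)
= ~(~P | T) | (((Q | T) -> (Q | P)) -> R)   [eliminate ->]
= ~(~P | T) | ~((Q | T) -> (Q | P)) | R   [eliminate ->]
= ~(~P | T) | ~(~(Q | T) | Q | P) | R   [eliminate ->]
= (~~P & ~T) | ~(~(Q | T) | Q | P) | R   [De Morgan]
= (P & ~T) | ~(~(Q | T) | Q | P) | R   [double negation]
= (P & ~T) | (~~(Q | T) & ~Q & ~P) | R   [De Morgan]
= (P & ~T) | ((Q | T) & ~Q & ~P) | R   [double negation]
= (P | Q | T | R) & (P | ~Q | R) & (P | ~P | R) & (~T | Q | T | R) & (~T | ~Q | R) & (~T | ~P | R)   [distribute | over &]
= (P | Q | T | R) & (P | ~Q | R) & (~T | ~Q | R) & (~T | ~P | R)   [simplify]

(P | Q | T | R) & (P | ~Q | R) & (~T | ~Q | R) & (~T | ~P | R)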